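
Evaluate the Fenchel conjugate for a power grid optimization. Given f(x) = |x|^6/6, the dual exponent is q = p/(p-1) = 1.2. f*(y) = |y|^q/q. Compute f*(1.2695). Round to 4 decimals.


The conjugate exponent q satisfies 1/p + 1/q = 1.
p = 6, so q = 6/(6 - 1) = 1.2
|y|^q = 1.2695^1.2 = 1.3316
f*(1.2695) = 1.3316 / 1.2 = 1.1096


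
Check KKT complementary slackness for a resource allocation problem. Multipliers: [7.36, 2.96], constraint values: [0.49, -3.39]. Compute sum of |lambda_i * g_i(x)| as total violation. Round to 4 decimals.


KKT complementary slackness check:
lambda_1 * g_1 = 7.36 * 0.49 = 3.6064
lambda_2 * g_2 = 2.96 * -3.39 = -10.0344
Total violation = 3.6064 + 10.0344 = 13.6408


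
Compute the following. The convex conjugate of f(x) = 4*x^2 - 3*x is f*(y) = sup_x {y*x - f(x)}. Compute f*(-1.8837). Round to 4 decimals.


f*(y) = sup_x {y*x - a*x^2 - b*x} = sup_x {(y-b)*x - a*x^2}
FOC: (y - b) - 2a*x = 0 => x* = (y - b)/(2a)
x* = (-1.8837 + 3)/(2*4) = 0.1395
f*(-1.8837) = (y-b)^2/(4a) = (-1.8837 + 3)^2/(4*4)
= 1.2461/16 = 0.0779


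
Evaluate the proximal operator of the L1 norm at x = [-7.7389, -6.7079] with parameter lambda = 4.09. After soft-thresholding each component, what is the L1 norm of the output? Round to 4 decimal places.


Soft-thresholding with lambda = 4.09:
prox(-7.7389) = sign(-7.7389)*max(|-7.7389| - 4.09, 0) = -3.6489
prox(-6.7079) = sign(-6.7079)*max(|-6.7079| - 4.09, 0) = -2.6179
prox(x) = [-3.6489, -2.6179]
||prox(x)||_1 = 3.6489 + 2.6179 = 6.2668


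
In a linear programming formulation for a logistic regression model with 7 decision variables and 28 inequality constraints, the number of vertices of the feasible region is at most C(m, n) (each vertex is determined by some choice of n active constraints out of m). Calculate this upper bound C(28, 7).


Each vertex corresponds to some choice of n active constraints out of m, so the number of vertices is at most C(m, n) = m! / (n!(m-n)!).
m = 28, n = 7
Numerator: 28 * 27 * 26 * 25 * 24 * 23 * 22
Denominator: 7! = 5040
C(28, 7) = 1184040


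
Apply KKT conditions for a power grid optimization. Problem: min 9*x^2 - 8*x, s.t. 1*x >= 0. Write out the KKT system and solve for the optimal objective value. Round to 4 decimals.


Step 1: Try lambda = 0 (constraint inactive).
Stationarity: 2*9*x - 8 = 0
x* = 8/(2*9) = 4/9 = 0.4444 (rounded; the exact value 4/9 is used below)
Check constraint: 1*0.4444 = 0.4444 >= 0 -- satisfied.
Step 2: Compute optimal value.
f(x*) = 9*(4/9)^2 - 8*(4/9) = -1.7778


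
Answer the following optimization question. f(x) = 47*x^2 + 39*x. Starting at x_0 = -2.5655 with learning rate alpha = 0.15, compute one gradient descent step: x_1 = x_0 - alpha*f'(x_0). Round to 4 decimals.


We compute the gradient at x_0 and apply the update.
f'(x) = 94*x + 39
f'(-2.5655) = 94*-2.5655 + 39 = -202.157
x_1 = -2.5655 - 0.15*-202.157 = 27.7581


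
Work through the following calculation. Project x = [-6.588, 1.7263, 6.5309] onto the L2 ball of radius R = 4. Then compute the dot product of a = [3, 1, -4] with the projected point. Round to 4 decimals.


Step 1: Compute ||x|| (intermediates to 6 decimals).
||x|| = sqrt((-6.588)^2 + 1.7263^2 + 6.5309^2) = 9.43581
Step 2: Project.
Since ||x|| > R, scale = R/||x|| = 4/9.43581 = 0.423917, proj(x) = scale * x
proj(x) = [-2.792765, 0.731808, 2.76856]
Step 3: Dot product.
a^T * proj(x) = 3*(-2.792765) + 1*0.731808 - 4*2.76856 = -18.7207


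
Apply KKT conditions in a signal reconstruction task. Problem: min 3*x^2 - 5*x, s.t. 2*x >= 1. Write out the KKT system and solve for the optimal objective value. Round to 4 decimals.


Step 1: Try lambda = 0 (constraint inactive).
Stationarity: 2*3*x - 5 = 0
x* = 5/(2*3) = 5/6 = 0.8333 (rounded; the exact value 5/6 is used below)
Check constraint: 2*0.8333 = 1.6666 >= 1 -- satisfied.
Step 2: Compute optimal value.
f(x*) = 3*(5/6)^2 - 5*(5/6) = -2.0833


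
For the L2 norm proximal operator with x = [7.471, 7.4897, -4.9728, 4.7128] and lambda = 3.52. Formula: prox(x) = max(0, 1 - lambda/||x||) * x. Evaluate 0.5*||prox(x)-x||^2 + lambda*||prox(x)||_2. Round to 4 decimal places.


Step 1: Compute ||x||.
||x|| = 12.6036
Step 2: Compute scaling factor.
scale = max(0, 1 - 3.52/12.6036) = 0.7207
Step 3: prox(x) = [5.3845, 5.3979, -3.584, 3.3966]
||prox(x)|| = 9.0836
Step 4: Proximal objective.
0.5*||prox-x||^2 = 6.1952
lambda*||prox|| = 31.9743
Total = 38.1695


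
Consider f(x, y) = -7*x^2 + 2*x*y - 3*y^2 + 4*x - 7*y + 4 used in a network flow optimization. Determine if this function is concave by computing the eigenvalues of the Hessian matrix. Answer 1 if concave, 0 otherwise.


The Hessian of f(x,y) = -7*x^2 + 2*x*y - 3*y^2 + 4*x - 7*y + 4 is:
H = [[-14, 2], [2, -6]]
Trace = -14 - 6 = -20
Determinant = -14*-6 - (2)^2 = 80
Discriminant = (-20)^2 - 4*80 = 80.0
Eigenvalues: lambda_1 = -14.4721, lambda_2 = -5.5279
The function is concave.

1


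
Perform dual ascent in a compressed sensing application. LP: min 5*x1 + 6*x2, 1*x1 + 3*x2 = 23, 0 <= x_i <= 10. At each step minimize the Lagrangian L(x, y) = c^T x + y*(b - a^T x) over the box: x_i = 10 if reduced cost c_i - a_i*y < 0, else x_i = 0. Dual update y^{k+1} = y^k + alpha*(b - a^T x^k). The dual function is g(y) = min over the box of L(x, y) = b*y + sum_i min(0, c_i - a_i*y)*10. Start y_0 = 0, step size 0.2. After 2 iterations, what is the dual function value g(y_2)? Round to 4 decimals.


Dual ascent for LP: min 5*x1 + 6*x2, 1*x1 + 3*x2 = 23, 0 <= x_i <= 10
Step 1: y^k = 0.0, reduced costs: (5.0, 6.0)
  x^k = (0.0, 0.0), subgradient = b - a^T x = 23.0
  y^{k+1} = 0.0 + 0.2*23.0 = 4.6
Step 2: y^k = 4.6, reduced costs: (0.4, -7.8)
  x^k = (0.0, 10.0), subgradient = b - a^T x = -7.0
  y^{k+1} = 4.6 + 0.2*-7.0 = 3.2
Dual objective at y_2 = 3.2: reduced costs (1.8, -3.6), box minimizer x = (0.0, 10.0)
g(y_2) = b*y + (c1 - a1*y)*x1 + (c2 - a2*y)*x2 = 23*3.2 + 1.8*0.0 + (-3.6)*10.0 = 73.6 + 0.0 - 36.0 = 37.6


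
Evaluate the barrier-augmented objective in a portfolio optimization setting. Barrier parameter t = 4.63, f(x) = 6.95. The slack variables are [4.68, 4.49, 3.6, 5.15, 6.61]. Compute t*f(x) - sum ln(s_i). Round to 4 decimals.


Step 1: Compute log-barrier.
ln values: [1.5433, 1.5019, 1.2809, 1.639, 1.8886]
phi = -(1.5433 + 1.5019 + 1.2809 + 1.639 + 1.8886) = -7.8537
Step 2: Compute augmented objective.
t*f(x) = 4.63*6.95 = 32.1785
Total = 32.1785 - 7.8537 = 24.3248


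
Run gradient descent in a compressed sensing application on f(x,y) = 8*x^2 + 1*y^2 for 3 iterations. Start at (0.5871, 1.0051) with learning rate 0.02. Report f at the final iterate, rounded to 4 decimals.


Gradient descent on f(x,y) = 8*x^2 + 1*y^2.
Starting point: (0.5871, 1.0051), alpha = 0.02
Step 1: grad_x = 2*8*0.5871 = 9.3936, grad_y = 2*1*1.0051 = 2.0102
  x_1 = 0.5871 - 0.02*9.3936 = 0.3992
  y_1 = 1.0051 - 0.02*2.0102 = 0.9649
Step 2: grad_x = 2*8*0.3992 = 6.3876, grad_y = 2*1*0.9649 = 1.9298
  x_2 = 0.3992 - 0.02*6.3876 = 0.2715
  y_2 = 0.9649 - 0.02*1.9298 = 0.9263
Step 3: grad_x = 2*8*0.2715 = 4.3436, grad_y = 2*1*0.9263 = 1.8526
  x_3 = 0.2715 - 0.02*4.3436 = 0.1846
  y_3 = 0.9263 - 0.02*1.8526 = 0.8892
f(0.1846, 0.8892) = 8*0.1846^2 + 1*0.8892^2 = 1.0634


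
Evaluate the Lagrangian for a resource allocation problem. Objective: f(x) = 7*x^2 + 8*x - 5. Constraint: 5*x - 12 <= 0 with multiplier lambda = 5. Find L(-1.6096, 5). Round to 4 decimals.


Step 1: Evaluate f(x).
f(-1.6096) = 7*(-1.6096)^2 + 8*(-1.6096) - 5 = 0.2589
Step 2: Evaluate g(x).
g(-1.6096) = 5*-1.6096 - 12 = -20.048
Step 3: Compute Lagrangian.
L = 0.2589 + 5*-20.048 = -99.9811


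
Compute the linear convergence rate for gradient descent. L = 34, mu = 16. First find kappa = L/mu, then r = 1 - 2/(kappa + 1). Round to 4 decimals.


Step 1: Compute the condition number.
kappa = L/mu = 34/16 = 2.125
Step 2: Compute the convergence rate.
r = 1 - 2/(kappa + 1) = 1 - 2*mu/(L + mu) = (L - mu)/(L + mu) = 18/50 = 0.36


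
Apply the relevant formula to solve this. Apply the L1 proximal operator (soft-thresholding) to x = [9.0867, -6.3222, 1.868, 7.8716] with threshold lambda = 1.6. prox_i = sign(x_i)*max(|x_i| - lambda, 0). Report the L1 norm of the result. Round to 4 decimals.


Soft-thresholding with lambda = 1.6:
prox(9.0867) = sign(9.0867)*max(|9.0867| - 1.6, 0) = 7.4867
prox(-6.3222) = sign(-6.3222)*max(|-6.3222| - 1.6, 0) = -4.7222
prox(1.868) = sign(1.868)*max(|1.868| - 1.6, 0) = 0.268
prox(7.8716) = sign(7.8716)*max(|7.8716| - 1.6, 0) = 6.2716
prox(x) = [7.4867, -4.7222, 0.268, 6.2716]
||prox(x)||_1 = 7.4867 + 4.7222 + 0.268 + 6.2716 = 18.7485


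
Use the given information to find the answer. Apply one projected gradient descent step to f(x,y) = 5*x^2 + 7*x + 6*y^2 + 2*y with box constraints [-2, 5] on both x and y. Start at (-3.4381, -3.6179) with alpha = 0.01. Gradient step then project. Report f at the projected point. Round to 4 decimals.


Step 1: Compute gradient at (-3.4381, -3.6179).
grad_x = 2*5*-3.4381 + 7 = -27.381
grad_y = 2*6*-3.6179 + 2 = -41.4148
Step 2: Gradient step.
x_raw = -3.4381 - 0.01*-27.381 = -3.1643
y_raw = -3.6179 - 0.01*-41.4148 = -3.2038
Step 3: Project onto [-2, 5].
x_proj = clip(-3.1643) = -2.0
y_proj = clip(-3.2038) = -2.0
Step 4: Evaluate f.
f(-2.0, -2.0) = 26.0


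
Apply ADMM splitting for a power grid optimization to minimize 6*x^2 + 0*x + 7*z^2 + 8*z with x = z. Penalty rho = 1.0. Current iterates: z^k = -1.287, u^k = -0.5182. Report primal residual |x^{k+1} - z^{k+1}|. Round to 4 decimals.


ADMM iteration with rho = 1.0, z^k = -1.287, u^k = -0.5182
Step 1: x-update.
Minimize 6*x^2 + 0*x + (1.0/2)*(x + 1.287 - 0.5182)^2
FOC: (2*6 + 1.0)*x = 0 + 1.0*(-1.287 + 0.5182)
x^{k+1} = -0.0591
Step 2: z-update.
Minimize 7*z^2 + 8*z + (1.0/2)*(-0.0591 - z - 0.5182)^2
FOC: (2*7 + 1.0)*z = -8 + 1.0*(-0.0591 - 0.5182)
z^{k+1} = -0.5718
Step 3: u-update.
u^{k+1} = -0.5182 - 0.0591 + 0.5718 = -0.0055
Step 4: Primal residual = |-0.0591 + 0.5718| = 0.5127


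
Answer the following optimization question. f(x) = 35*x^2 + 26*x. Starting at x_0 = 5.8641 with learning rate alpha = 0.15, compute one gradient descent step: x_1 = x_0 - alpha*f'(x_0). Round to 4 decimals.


We compute the gradient at x_0 and apply the update.
f'(x) = 70*x + 26
f'(5.8641) = 70*5.8641 + 26 = 436.487
x_1 = 5.8641 - 0.15*436.487 = -59.609


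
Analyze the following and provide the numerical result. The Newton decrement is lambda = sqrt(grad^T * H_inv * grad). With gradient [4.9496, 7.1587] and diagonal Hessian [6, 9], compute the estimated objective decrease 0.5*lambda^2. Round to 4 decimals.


Step 1: H is diagonal, so H^(-1) * g = [0.8249, 0.7954].
Step 2: g^T H^(-1) g = sum_i g_i^2 / H_ii
  = (4.9496)^2/6 + (7.1587)^2/9
  = 4.0831 + 5.6941 = 9.7772
Step 3: Objective decrease = 0.5 * g^T H^(-1) g = 4.8886


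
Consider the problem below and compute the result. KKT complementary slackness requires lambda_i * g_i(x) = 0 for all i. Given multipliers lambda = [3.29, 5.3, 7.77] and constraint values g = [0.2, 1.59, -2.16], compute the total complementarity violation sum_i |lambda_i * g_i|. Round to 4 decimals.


KKT complementary slackness check:
lambda_1 * g_1 = 3.29 * 0.2 = 0.658
lambda_2 * g_2 = 5.3 * 1.59 = 8.427
lambda_3 * g_3 = 7.77 * -2.16 = -16.7832
Total violation = 0.658 + 8.427 + 16.7832 = 25.8682


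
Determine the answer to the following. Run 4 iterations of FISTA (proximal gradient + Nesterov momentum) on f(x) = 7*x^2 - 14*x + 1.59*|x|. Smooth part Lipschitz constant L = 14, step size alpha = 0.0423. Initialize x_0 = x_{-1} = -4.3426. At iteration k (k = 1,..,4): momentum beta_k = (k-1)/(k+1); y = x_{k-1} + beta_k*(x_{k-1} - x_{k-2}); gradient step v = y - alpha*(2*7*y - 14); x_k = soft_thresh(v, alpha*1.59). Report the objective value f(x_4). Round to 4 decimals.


FISTA on f(x) = 7*x^2 - 14*x + 1.59*|x|
L = 14, alpha = 0.0423
Iteration 1: beta = 0.0, y = -4.3426 + 0.0*(-4.3426 + 4.3426) = -4.3426
  grad(y) = -74.7964, v = y - alpha*grad = -1.1787
  prox(v) = soft_thresh(-1.1787, 0.0673) = -1.1115
Iteration 2: beta = 0.3333, y = -1.1115 + 0.3333*(-1.1115 + 4.3426) = -0.0344
  grad(y) = -14.4817, v = y - alpha*grad = 0.5782
  prox(v) = soft_thresh(0.5782, 0.0673) = 0.5109
Iteration 3: beta = 0.5, y = 0.5109 + 0.5*(0.5109 + 1.1115) = 1.3221
  grad(y) = 4.5093, v = y - alpha*grad = 1.1314
  prox(v) = soft_thresh(1.1314, 0.0673) = 1.0641
Iteration 4: beta = 0.6, y = 1.0641 + 0.6*(1.0641 - 0.5109) = 1.396
  grad(y) = 5.544, v = y - alpha*grad = 1.1615
  prox(v) = soft_thresh(1.1615, 0.0673) = 1.0942
f(x_4) = 7*1.0942^2 - 14*1.0942 + 1.59*|1.0942| = -5.198


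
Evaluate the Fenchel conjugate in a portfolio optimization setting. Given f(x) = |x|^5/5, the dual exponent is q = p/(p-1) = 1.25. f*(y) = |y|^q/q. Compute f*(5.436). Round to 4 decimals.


The conjugate exponent q satisfies 1/p + 1/q = 1.
p = 5, so q = 5/(5 - 1) = 1.25
|y|^q = 5.436^1.25 = 8.3004
f*(5.436) = 8.3004 / 1.25 = 6.6403


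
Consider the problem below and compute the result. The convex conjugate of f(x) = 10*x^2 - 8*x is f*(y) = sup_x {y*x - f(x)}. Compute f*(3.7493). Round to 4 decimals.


f*(y) = sup_x {y*x - a*x^2 - b*x} = sup_x {(y-b)*x - a*x^2}
FOC: (y - b) - 2a*x = 0 => x* = (y - b)/(2a)
x* = (3.7493 + 8)/(2*10) = 0.5875
f*(3.7493) = (y-b)^2/(4a) = (3.7493 + 8)^2/(4*10)
= 138.0461/40 = 3.4512


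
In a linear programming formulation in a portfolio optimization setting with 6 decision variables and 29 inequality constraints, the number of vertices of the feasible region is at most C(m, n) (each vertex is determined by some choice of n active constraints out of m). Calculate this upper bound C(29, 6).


Each vertex corresponds to some choice of n active constraints out of m, so the number of vertices is at most C(m, n) = m! / (n!(m-n)!).
m = 29, n = 6
Numerator: 29 * 28 * 27 * 26 * 25 * 24
Denominator: 6! = 720
C(29, 6) = 475020


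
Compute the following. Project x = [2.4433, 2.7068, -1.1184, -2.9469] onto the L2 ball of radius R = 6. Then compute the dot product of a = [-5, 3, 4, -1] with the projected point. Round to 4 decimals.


Step 1: Compute ||x|| (intermediates to 6 decimals).
||x|| = sqrt(2.4433^2 + 2.7068^2 + (-1.1184)^2 + (-2.9469)^2) = 4.819909
Step 2: Project.
Since ||x|| <= R, proj = x (no scaling needed).
proj(x) = [2.4433, 2.7068, -1.1184, -2.9469]
Step 3: Dot product.
a^T * proj(x) = -5*2.4433 + 3*2.7068 + 4*(-1.1184) - 1*(-2.9469) = -5.6228


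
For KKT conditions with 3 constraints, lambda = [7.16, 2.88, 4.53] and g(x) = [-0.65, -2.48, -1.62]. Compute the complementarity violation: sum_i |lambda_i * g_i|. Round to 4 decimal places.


KKT complementary slackness check:
lambda_1 * g_1 = 7.16 * -0.65 = -4.654
lambda_2 * g_2 = 2.88 * -2.48 = -7.1424
lambda_3 * g_3 = 4.53 * -1.62 = -7.3386
Total violation = 4.654 + 7.1424 + 7.3386 = 19.135


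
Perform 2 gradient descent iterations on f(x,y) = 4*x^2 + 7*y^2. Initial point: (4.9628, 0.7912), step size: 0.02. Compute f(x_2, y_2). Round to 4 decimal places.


Gradient descent on f(x,y) = 4*x^2 + 7*y^2.
Starting point: (4.9628, 0.7912), alpha = 0.02
Step 1: grad_x = 2*4*4.9628 = 39.7024, grad_y = 2*7*0.7912 = 11.0768
  x_1 = 4.9628 - 0.02*39.7024 = 4.1688
  y_1 = 0.7912 - 0.02*11.0768 = 0.5697
Step 2: grad_x = 2*4*4.1688 = 33.35, grad_y = 2*7*0.5697 = 7.9753
  x_2 = 4.1688 - 0.02*33.35 = 3.5018
  y_2 = 0.5697 - 0.02*7.9753 = 0.4102
f(3.5018, 0.4102) = 4*3.5018^2 + 7*0.4102^2 = 50.2267


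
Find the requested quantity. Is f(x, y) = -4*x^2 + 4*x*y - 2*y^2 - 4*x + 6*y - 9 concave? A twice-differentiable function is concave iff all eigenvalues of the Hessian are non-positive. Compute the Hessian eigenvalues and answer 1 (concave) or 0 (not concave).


The Hessian of f(x,y) = -4*x^2 + 4*x*y - 2*y^2 - 4*x + 6*y - 9 is:
H = [[-8, 4], [4, -4]]
Trace = -8 - 4 = -12
Determinant = -8*-4 - (4)^2 = 16
Discriminant = (-12)^2 - 4*16 = 80.0
Eigenvalues: lambda_1 = -10.4721, lambda_2 = -1.5279
The function is concave.

1


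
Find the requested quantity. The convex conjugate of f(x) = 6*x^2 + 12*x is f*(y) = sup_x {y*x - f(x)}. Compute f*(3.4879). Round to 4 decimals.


f*(y) = sup_x {y*x - a*x^2 - b*x} = sup_x {(y-b)*x - a*x^2}
FOC: (y - b) - 2a*x = 0 => x* = (y - b)/(2a)
x* = (3.4879 - 12)/(2*6) = -0.7093
f*(3.4879) = (y-b)^2/(4a) = (3.4879 - 12)^2/(4*6)
= 72.4558/24 = 3.019


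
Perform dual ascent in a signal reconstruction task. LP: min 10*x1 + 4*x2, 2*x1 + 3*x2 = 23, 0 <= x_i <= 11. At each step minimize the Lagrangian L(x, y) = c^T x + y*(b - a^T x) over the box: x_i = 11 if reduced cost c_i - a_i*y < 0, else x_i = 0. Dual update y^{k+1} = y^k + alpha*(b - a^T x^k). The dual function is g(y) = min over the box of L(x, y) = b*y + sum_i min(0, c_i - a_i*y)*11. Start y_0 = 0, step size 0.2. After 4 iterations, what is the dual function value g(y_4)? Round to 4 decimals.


Dual ascent for LP: min 10*x1 + 4*x2, 2*x1 + 3*x2 = 23, 0 <= x_i <= 11
Step 1: y^k = 0.0, reduced costs: (10.0, 4.0)
  x^k = (0.0, 0.0), subgradient = b - a^T x = 23.0
  y^{k+1} = 0.0 + 0.2*23.0 = 4.6
Step 2: y^k = 4.6, reduced costs: (0.8, -9.8)
  x^k = (0.0, 11.0), subgradient = b - a^T x = -10.0
  y^{k+1} = 4.6 + 0.2*-10.0 = 2.6
Step 3: y^k = 2.6, reduced costs: (4.8, -3.8)
  x^k = (0.0, 11.0), subgradient = b - a^T x = -10.0
  y^{k+1} = 2.6 + 0.2*-10.0 = 0.6
Step 4: y^k = 0.6, reduced costs: (8.8, 2.2)
  x^k = (0.0, 0.0), subgradient = b - a^T x = 23.0
  y^{k+1} = 0.6 + 0.2*23.0 = 5.2
Dual objective at y_4 = 5.2: reduced costs (-0.4, -11.6), box minimizer x = (11.0, 11.0)
g(y_4) = b*y + (c1 - a1*y)*x1 + (c2 - a2*y)*x2 = 23*5.2 + (-0.4)*11.0 + (-11.6)*11.0 = 119.6 - 4.4 - 127.6 = -12.4


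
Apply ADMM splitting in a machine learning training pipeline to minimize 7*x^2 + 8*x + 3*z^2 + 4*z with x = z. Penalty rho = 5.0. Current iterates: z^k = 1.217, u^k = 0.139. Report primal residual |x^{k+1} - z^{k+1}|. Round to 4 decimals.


ADMM iteration with rho = 5.0, z^k = 1.217, u^k = 0.139
Step 1: x-update.
Minimize 7*x^2 + 8*x + (5.0/2)*(x - 1.217 + 0.139)^2
FOC: (2*7 + 5.0)*x = -8 + 5.0*(1.217 - 0.139)
x^{k+1} = -0.1374
Step 2: z-update.
Minimize 3*z^2 + 4*z + (5.0/2)*(-0.1374 - z + 0.139)^2
FOC: (2*3 + 5.0)*z = -4 + 5.0*(-0.1374 + 0.139)
z^{k+1} = -0.3629
Step 3: u-update.
u^{k+1} = 0.139 - 0.1374 + 0.3629 = 0.3645
Step 4: Primal residual = |-0.1374 + 0.3629| = 0.2255


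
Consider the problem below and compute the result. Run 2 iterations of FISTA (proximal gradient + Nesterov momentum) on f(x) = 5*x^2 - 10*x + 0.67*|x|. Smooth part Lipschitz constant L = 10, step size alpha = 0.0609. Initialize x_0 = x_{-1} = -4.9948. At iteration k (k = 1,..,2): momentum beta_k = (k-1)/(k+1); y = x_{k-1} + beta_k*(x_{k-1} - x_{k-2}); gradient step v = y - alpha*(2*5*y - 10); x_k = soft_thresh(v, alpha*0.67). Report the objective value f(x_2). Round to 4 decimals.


FISTA on f(x) = 5*x^2 - 10*x + 0.67*|x|
L = 10, alpha = 0.0609
Iteration 1: beta = 0.0, y = -4.9948 + 0.0*(-4.9948 + 4.9948) = -4.9948
  grad(y) = -59.948, v = y - alpha*grad = -1.344
  prox(v) = soft_thresh(-1.344, 0.0408) = -1.3032
Iteration 2: beta = 0.3333, y = -1.3032 + 0.3333*(-1.3032 + 4.9948) = -0.0726
  grad(y) = -10.7262, v = y - alpha*grad = 0.5806
  prox(v) = soft_thresh(0.5806, 0.0408) = 0.5398
f(x_2) = 5*0.5398^2 - 10*0.5398 + 0.67*|0.5398| = -3.5794


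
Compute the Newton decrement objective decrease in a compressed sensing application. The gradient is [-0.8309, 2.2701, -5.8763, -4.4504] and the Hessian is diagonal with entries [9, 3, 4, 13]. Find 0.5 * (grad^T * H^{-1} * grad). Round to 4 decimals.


Step 1: H is diagonal, so H^(-1) * g = [-0.0923, 0.7567, -1.4691, -0.3423].
Step 2: g^T H^(-1) g = sum_i g_i^2 / H_ii
  = (-0.8309)^2/9 + (2.2701)^2/3 + (-5.8763)^2/4 + (-4.4504)^2/13
  = 0.0767 + 1.7178 + 8.6327 + 1.5235 = 11.9508
Step 3: Objective decrease = 0.5 * g^T H^(-1) g = 5.9754


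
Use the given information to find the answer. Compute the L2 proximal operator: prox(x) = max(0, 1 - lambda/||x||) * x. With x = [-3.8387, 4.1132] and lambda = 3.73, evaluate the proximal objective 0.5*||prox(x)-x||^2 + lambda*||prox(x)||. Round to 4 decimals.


Step 1: Compute ||x||.
||x|| = 5.6262
Step 2: Compute scaling factor.
scale = max(0, 1 - 3.73/5.6262) = 0.337
Step 3: prox(x) = [-1.2938, 1.3863]
||prox(x)|| = 1.8962
Step 4: Proximal objective.
0.5*||prox-x||^2 = 6.9565
lambda*||prox|| = 7.0728
Total = 14.0292


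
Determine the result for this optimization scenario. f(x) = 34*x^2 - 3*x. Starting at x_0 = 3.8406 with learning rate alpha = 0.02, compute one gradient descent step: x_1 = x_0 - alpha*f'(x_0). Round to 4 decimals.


We compute the gradient at x_0 and apply the update.
f'(x) = 68*x - 3
f'(3.8406) = 68*3.8406 - 3 = 258.1608
x_1 = 3.8406 - 0.02*258.1608 = -1.3226


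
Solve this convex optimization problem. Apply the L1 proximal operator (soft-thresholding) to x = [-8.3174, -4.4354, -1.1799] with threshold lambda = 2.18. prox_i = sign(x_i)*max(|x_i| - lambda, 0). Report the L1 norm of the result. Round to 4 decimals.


Soft-thresholding with lambda = 2.18:
prox(-8.3174) = sign(-8.3174)*max(|-8.3174| - 2.18, 0) = -6.1374
prox(-4.4354) = sign(-4.4354)*max(|-4.4354| - 2.18, 0) = -2.2554
prox(-1.1799) = sign(-1.1799)*max(|-1.1799| - 2.18, 0) = 0.0
prox(x) = [-6.1374, -2.2554, 0.0]
||prox(x)||_1 = 6.1374 + 2.2554 + 0.0 = 8.3928


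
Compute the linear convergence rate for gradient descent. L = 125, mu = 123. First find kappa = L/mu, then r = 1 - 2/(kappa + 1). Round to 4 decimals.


Step 1: Compute the condition number.
kappa = L/mu = 125/123 = 1.0163
Step 2: Compute the convergence rate.
r = 1 - 2/(kappa + 1) = 1 - 2*mu/(L + mu) = (L - mu)/(L + mu) = 2/248 = 0.0081


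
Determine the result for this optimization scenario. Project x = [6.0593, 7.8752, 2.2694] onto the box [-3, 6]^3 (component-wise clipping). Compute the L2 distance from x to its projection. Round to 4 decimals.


Project each component onto [-3, 6].
clip(6.0593) = 6.0, clip(7.8752) = 6.0, clip(2.2694) = 2.2694
Projection = [6.0, 6.0, 2.2694]
Squared diffs: [0.0035, 3.5164, 0.0]
Distance = sqrt(3.5199) = 1.8761


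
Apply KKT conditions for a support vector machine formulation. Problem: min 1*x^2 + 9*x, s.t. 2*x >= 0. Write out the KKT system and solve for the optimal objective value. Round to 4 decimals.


Step 1: Try lambda = 0 (constraint inactive).
x_unc = -9/(2*1) = -4.5
Check: 2*-4.5 = -9.0 < 0 -- violated!
Step 2: Constraint must be active: 2*x = 0
x* = 0/2 = 0.0
lambda = (2*1*0.0 + 9)/2 = 4.5
Step 3: Compute optimal value.
f(x*) = 1*0.0^2 + 9*0.0 = 0.0


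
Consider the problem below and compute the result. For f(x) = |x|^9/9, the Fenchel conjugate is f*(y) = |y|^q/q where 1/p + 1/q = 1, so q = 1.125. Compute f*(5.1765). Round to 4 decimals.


The conjugate exponent q satisfies 1/p + 1/q = 1.
p = 9, so q = 9/(9 - 1) = 1.125
|y|^q = 5.1765^1.125 = 6.3576
f*(5.1765) = 6.3576 / 1.125 = 5.6512


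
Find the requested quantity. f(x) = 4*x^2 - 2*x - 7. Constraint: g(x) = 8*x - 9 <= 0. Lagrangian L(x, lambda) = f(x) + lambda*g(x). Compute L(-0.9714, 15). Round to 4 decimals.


Step 1: Evaluate f(x).
f(-0.9714) = 4*(-0.9714)^2 - 2*(-0.9714) - 7 = -1.2827
Step 2: Evaluate g(x).
g(-0.9714) = 8*-0.9714 - 9 = -16.7712
Step 3: Compute Lagrangian.
L = -1.2827 + 15*-16.7712 = -252.8507


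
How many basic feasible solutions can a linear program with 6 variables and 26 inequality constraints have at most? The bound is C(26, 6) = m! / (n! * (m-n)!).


Each vertex corresponds to some choice of n active constraints out of m, so the number of vertices is at most C(m, n) = m! / (n!(m-n)!).
m = 26, n = 6
Numerator: 26 * 25 * 24 * 23 * 22 * 21
Denominator: 6! = 720
C(26, 6) = 230230


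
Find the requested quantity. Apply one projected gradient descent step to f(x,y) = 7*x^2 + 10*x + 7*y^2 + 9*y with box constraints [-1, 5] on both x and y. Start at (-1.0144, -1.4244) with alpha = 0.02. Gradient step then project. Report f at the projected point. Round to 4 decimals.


Step 1: Compute gradient at (-1.0144, -1.4244).
grad_x = 2*7*-1.0144 + 10 = -4.2016
grad_y = 2*7*-1.4244 + 9 = -10.9416
Step 2: Gradient step.
x_raw = -1.0144 - 0.02*-4.2016 = -0.9304
y_raw = -1.4244 - 0.02*-10.9416 = -1.2056
Step 3: Project onto [-1, 5].
x_proj = clip(-0.9304) = -0.9304
y_proj = clip(-1.2056) = -1.0
Step 4: Evaluate f.
f(-0.9304, -1.0) = -5.2446


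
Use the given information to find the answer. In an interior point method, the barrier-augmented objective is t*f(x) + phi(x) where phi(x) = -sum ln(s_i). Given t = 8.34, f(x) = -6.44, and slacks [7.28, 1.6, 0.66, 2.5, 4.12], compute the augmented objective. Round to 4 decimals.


Step 1: Compute log-barrier.
ln values: [1.9851, 0.47, -0.4155, 0.9163, 1.4159]
phi = -(1.9851 + 0.47 - 0.4155 + 0.9163 + 1.4159) = -4.3718
Step 2: Compute augmented objective.
t*f(x) = 8.34*-6.44 = -53.7096
Total = -53.7096 - 4.3718 = -58.0814


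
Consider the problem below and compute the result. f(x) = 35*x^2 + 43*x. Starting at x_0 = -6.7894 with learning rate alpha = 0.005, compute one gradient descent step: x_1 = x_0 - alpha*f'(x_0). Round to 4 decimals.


We compute the gradient at x_0 and apply the update.
f'(x) = 70*x + 43
f'(-6.7894) = 70*-6.7894 + 43 = -432.258
x_1 = -6.7894 - 0.005*-432.258 = -4.6281


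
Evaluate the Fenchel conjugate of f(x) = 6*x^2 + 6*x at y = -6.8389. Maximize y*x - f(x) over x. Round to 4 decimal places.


f*(y) = sup_x {y*x - a*x^2 - b*x} = sup_x {(y-b)*x - a*x^2}
FOC: (y - b) - 2a*x = 0 => x* = (y - b)/(2a)
x* = (-6.8389 - 6)/(2*6) = -1.0699
f*(-6.8389) = (y-b)^2/(4a) = (-6.8389 - 6)^2/(4*6)
= 164.8374/24 = 6.8682


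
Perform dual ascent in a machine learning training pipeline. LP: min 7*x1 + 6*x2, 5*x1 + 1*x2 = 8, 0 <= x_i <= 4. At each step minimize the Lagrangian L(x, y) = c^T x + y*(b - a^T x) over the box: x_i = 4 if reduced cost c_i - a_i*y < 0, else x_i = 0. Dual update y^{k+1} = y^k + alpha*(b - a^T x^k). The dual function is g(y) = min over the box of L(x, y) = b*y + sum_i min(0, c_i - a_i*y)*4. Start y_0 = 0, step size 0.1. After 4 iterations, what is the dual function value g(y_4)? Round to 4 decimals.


Dual ascent for LP: min 7*x1 + 6*x2, 5*x1 + 1*x2 = 8, 0 <= x_i <= 4
Step 1: y^k = 0.0, reduced costs: (7.0, 6.0)
  x^k = (0.0, 0.0), subgradient = b - a^T x = 8.0
  y^{k+1} = 0.0 + 0.1*8.0 = 0.8
Step 2: y^k = 0.8, reduced costs: (3.0, 5.2)
  x^k = (0.0, 0.0), subgradient = b - a^T x = 8.0
  y^{k+1} = 0.8 + 0.1*8.0 = 1.6
Step 3: y^k = 1.6, reduced costs: (-1.0, 4.4)
  x^k = (4.0, 0.0), subgradient = b - a^T x = -12.0
  y^{k+1} = 1.6 + 0.1*-12.0 = 0.4
Step 4: y^k = 0.4, reduced costs: (5.0, 5.6)
  x^k = (0.0, 0.0), subgradient = b - a^T x = 8.0
  y^{k+1} = 0.4 + 0.1*8.0 = 1.2
Dual objective at y_4 = 1.2: reduced costs (1.0, 4.8), box minimizer x = (0.0, 0.0)
g(y_4) = b*y + (c1 - a1*y)*x1 + (c2 - a2*y)*x2 = 8*1.2 + 1.0*0.0 + 4.8*0.0 = 9.6 + 0.0 + 0.0 = 9.6


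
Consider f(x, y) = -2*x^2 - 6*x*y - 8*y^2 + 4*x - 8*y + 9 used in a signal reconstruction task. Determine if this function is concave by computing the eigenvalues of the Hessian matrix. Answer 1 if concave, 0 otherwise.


The Hessian of f(x,y) = -2*x^2 - 6*x*y - 8*y^2 + 4*x - 8*y + 9 is:
H = [[-4, -6], [-6, -16]]
Trace = -4 - 16 = -20
Determinant = -4*-16 - (-6)^2 = 28
Discriminant = (-20)^2 - 4*28 = 288.0
Eigenvalues: lambda_1 = -18.4853, lambda_2 = -1.5147
The function is concave.

1


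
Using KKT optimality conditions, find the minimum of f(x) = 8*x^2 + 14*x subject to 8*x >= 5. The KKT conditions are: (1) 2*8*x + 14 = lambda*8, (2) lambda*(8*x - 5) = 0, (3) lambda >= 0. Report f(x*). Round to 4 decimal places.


Step 1: Try lambda = 0 (constraint inactive).
x_unc = -14/(2*8) = -0.875
Check: 8*-0.875 = -7.0 < 5 -- violated!
Step 2: Constraint must be active: 8*x = 5
x* = 5/8 = 0.625
lambda = (2*8*0.625 + 14)/8 = 3.0
Step 3: Compute optimal value.
f(x*) = 8*0.625^2 + 14*0.625 = 11.875


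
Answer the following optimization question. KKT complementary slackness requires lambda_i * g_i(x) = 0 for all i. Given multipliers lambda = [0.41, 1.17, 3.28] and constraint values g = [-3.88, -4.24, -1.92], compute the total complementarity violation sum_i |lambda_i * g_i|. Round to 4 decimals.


KKT complementary slackness check:
lambda_1 * g_1 = 0.41 * -3.88 = -1.5908
lambda_2 * g_2 = 1.17 * -4.24 = -4.9608
lambda_3 * g_3 = 3.28 * -1.92 = -6.2976
Total violation = 1.5908 + 4.9608 + 6.2976 = 12.8492


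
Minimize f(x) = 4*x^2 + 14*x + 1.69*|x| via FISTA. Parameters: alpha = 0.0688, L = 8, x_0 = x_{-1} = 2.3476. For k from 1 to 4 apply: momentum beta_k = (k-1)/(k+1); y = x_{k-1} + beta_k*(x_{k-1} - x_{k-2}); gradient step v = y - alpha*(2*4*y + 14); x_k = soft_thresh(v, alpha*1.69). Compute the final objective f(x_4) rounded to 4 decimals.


FISTA on f(x) = 4*x^2 + 14*x + 1.69*|x|
L = 8, alpha = 0.0688
Iteration 1: beta = 0.0, y = 2.3476 + 0.0*(2.3476 - 2.3476) = 2.3476
  grad(y) = 32.7808, v = y - alpha*grad = 0.0923
  prox(v) = soft_thresh(0.0923, 0.1163) = 0.0
Iteration 2: beta = 0.3333, y = 0.0 + 0.3333*(0.0 - 2.3476) = -0.7825
  grad(y) = 7.7397, v = y - alpha*grad = -1.315
  prox(v) = soft_thresh(-1.315, 0.1163) = -1.1988
Iteration 3: beta = 0.5, y = -1.1988 + 0.5*(-1.1988 - 0.0) = -1.7981
  grad(y) = -0.3851, v = y - alpha*grad = -1.7716
  prox(v) = soft_thresh(-1.7716, 0.1163) = -1.6554
Iteration 4: beta = 0.6, y = -1.6554 + 0.6*(-1.6554 + 1.1988) = -1.9293
  grad(y) = -1.4347, v = y - alpha*grad = -1.8306
  prox(v) = soft_thresh(-1.8306, 0.1163) = -1.7144
f(x_4) = 4*(-1.7144)^2 + 14*(-1.7144) + 1.69*|-1.7144| = -9.3477


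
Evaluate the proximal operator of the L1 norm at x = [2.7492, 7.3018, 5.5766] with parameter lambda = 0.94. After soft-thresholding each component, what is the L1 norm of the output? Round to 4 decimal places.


Soft-thresholding with lambda = 0.94:
prox(2.7492) = sign(2.7492)*max(|2.7492| - 0.94, 0) = 1.8092
prox(7.3018) = sign(7.3018)*max(|7.3018| - 0.94, 0) = 6.3618
prox(5.5766) = sign(5.5766)*max(|5.5766| - 0.94, 0) = 4.6366
prox(x) = [1.8092, 6.3618, 4.6366]
||prox(x)||_1 = 1.8092 + 6.3618 + 4.6366 = 12.8076


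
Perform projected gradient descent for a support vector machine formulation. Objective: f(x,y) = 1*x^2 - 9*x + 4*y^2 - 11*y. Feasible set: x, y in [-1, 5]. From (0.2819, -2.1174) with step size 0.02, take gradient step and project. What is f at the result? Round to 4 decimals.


Step 1: Compute gradient at (0.2819, -2.1174).
grad_x = 2*1*0.2819 - 9 = -8.4362
grad_y = 2*4*-2.1174 - 11 = -27.9392
Step 2: Gradient step.
x_raw = 0.2819 - 0.02*-8.4362 = 0.4506
y_raw = -2.1174 - 0.02*-27.9392 = -1.5586
Step 3: Project onto [-1, 5].
x_proj = clip(0.4506) = 0.4506
y_proj = clip(-1.5586) = -1.0
Step 4: Evaluate f.
f(0.4506, -1.0) = 11.1474


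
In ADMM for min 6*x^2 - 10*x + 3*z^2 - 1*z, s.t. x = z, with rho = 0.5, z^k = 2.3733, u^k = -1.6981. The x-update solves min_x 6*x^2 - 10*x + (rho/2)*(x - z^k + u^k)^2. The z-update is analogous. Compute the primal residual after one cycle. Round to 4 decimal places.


ADMM iteration with rho = 0.5, z^k = 2.3733, u^k = -1.6981
Step 1: x-update.
Minimize 6*x^2 - 10*x + (0.5/2)*(x - 2.3733 - 1.6981)^2
FOC: (2*6 + 0.5)*x = 10 + 0.5*(2.3733 + 1.6981)
x^{k+1} = 0.9629
Step 2: z-update.
Minimize 3*z^2 - 1*z + (0.5/2)*(0.9629 - z - 1.6981)^2
FOC: (2*3 + 0.5)*z = 1 + 0.5*(0.9629 - 1.6981)
z^{k+1} = 0.0973
Step 3: u-update.
u^{k+1} = -1.6981 + 0.9629 - 0.0973 = -0.8325
Step 4: Primal residual = |0.9629 - 0.0973| = 0.8656


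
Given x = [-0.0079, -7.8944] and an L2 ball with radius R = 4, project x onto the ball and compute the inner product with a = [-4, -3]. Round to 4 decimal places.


Step 1: Compute ||x|| (intermediates to 6 decimals).
||x|| = sqrt((-0.0079)^2 + (-7.8944)^2) = 7.894404
Step 2: Project.
Since ||x|| > R, scale = R/||x|| = 4/7.894404 = 0.506688, proj(x) = scale * x
proj(x) = [-0.004003, -3.999998]
Step 3: Dot product.
a^T * proj(x) = -4*(-0.004003) - 3*(-3.999998) = 12.016


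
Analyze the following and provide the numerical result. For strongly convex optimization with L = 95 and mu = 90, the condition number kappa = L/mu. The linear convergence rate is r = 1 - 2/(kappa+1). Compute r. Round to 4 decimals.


Step 1: Compute the condition number.
kappa = L/mu = 95/90 = 1.0556
Step 2: Compute the convergence rate.
r = 1 - 2/(kappa + 1) = 1 - 2*mu/(L + mu) = (L - mu)/(L + mu) = 5/185 = 0.027


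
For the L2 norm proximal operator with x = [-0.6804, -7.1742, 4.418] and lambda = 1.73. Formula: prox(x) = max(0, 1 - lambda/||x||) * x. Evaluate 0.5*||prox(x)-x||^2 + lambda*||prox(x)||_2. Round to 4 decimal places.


Step 1: Compute ||x||.
||x|| = 8.4529
Step 2: Compute scaling factor.
scale = max(0, 1 - 1.73/8.4529) = 0.7953
Step 3: prox(x) = [-0.5411, -5.7059, 3.5138]
||prox(x)|| = 6.7229
Step 4: Proximal objective.
0.5*||prox-x||^2 = 1.4965
lambda*||prox|| = 11.6306
Total = 13.127


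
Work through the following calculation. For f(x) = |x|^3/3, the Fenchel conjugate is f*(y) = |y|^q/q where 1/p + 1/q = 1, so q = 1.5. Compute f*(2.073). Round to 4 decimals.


The conjugate exponent q satisfies 1/p + 1/q = 1.
p = 3, so q = 3/(3 - 1) = 1.5
|y|^q = 2.073^1.5 = 2.9847
f*(2.073) = 2.9847 / 1.5 = 1.9898


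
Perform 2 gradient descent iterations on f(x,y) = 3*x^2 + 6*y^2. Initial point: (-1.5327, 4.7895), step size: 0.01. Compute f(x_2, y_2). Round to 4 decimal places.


Gradient descent on f(x,y) = 3*x^2 + 6*y^2.
Starting point: (-1.5327, 4.7895), alpha = 0.01
Step 1: grad_x = 2*3*-1.5327 = -9.1962, grad_y = 2*6*4.7895 = 57.474
  x_1 = -1.5327 - 0.01*-9.1962 = -1.4407
  y_1 = 4.7895 - 0.01*57.474 = 4.2148
Step 2: grad_x = 2*3*-1.4407 = -8.6444, grad_y = 2*6*4.2148 = 50.5771
  x_2 = -1.4407 - 0.01*-8.6444 = -1.3543
  y_2 = 4.2148 - 0.01*50.5771 = 3.709
f(-1.3543, 3.709) = 3*(-1.3543)^2 + 6*3.709^2 = 88.0419


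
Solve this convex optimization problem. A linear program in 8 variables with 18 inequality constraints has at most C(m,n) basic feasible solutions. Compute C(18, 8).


Each vertex corresponds to some choice of n active constraints out of m, so the number of vertices is at most C(m, n) = m! / (n!(m-n)!).
m = 18, n = 8
Numerator: 18 * 17 * 16 * 15 * 14 * 13 * 12 * 11
Denominator: 8! = 40320
C(18, 8) = 43758


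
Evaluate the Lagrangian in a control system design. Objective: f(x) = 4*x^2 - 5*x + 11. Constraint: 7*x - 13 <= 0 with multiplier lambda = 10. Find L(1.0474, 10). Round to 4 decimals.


Step 1: Evaluate f(x).
f(1.0474) = 4*1.0474^2 - 5*1.0474 + 11 = 10.1512
Step 2: Evaluate g(x).
g(1.0474) = 7*1.0474 - 13 = -5.6682
Step 3: Compute Lagrangian.
L = 10.1512 + 10*-5.6682 = -46.5308


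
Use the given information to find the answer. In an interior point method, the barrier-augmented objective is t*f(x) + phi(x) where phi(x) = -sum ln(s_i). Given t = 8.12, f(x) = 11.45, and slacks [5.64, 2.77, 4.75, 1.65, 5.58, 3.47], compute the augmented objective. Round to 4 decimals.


Step 1: Compute log-barrier.
ln values: [1.7299, 1.0188, 1.5581, 0.5008, 1.7192, 1.2442]
phi = -(1.7299 + 1.0188 + 1.5581 + 0.5008 + 1.7192 + 1.2442) = -7.771
Step 2: Compute augmented objective.
t*f(x) = 8.12*11.45 = 92.974
Total = 92.974 - 7.771 = 85.203


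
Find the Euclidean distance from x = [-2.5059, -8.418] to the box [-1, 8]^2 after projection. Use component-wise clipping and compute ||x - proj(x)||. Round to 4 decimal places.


Project each component onto [-1, 8].
clip(-2.5059) = -1.0, clip(-8.418) = -1.0
Projection = [-1.0, -1.0]
Squared diffs: [2.2677, 55.0267]
Distance = sqrt(57.2944) = 7.5693


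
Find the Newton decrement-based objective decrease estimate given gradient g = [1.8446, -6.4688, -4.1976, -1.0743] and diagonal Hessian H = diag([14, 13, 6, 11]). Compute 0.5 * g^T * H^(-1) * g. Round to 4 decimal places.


Step 1: H is diagonal, so H^(-1) * g = [0.1318, -0.4976, -0.6996, -0.0977].
Step 2: g^T H^(-1) g = sum_i g_i^2 / H_ii
  = (1.8446)^2/14 + (-6.4688)^2/13 + (-4.1976)^2/6 + (-1.0743)^2/11
  = 0.243 + 3.2189 + 2.9366 + 0.1049 = 6.5035
Step 3: Objective decrease = 0.5 * g^T H^(-1) g = 3.2517


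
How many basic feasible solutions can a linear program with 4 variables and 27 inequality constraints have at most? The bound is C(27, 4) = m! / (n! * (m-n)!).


Each vertex corresponds to some choice of n active constraints out of m, so the number of vertices is at most C(m, n) = m! / (n!(m-n)!).
m = 27, n = 4
Numerator: 27 * 26 * 25 * 24
Denominator: 4! = 24
C(27, 4) = 17550


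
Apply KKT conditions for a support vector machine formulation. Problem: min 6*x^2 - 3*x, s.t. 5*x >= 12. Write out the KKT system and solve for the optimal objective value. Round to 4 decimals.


Step 1: Try lambda = 0 (constraint inactive).
x_unc = 3/(2*6) = 0.25
Check: 5*0.25 = 1.25 < 12 -- violated!
Step 2: Constraint must be active: 5*x = 12
x* = 12/5 = 2.4
lambda = (2*6*2.4 - 3)/5 = 5.16
Step 3: Compute optimal value.
f(x*) = 6*2.4^2 - 3*2.4 = 27.36


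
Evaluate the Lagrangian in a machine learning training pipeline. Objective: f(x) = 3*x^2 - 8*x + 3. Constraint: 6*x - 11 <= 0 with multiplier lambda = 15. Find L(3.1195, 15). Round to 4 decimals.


Step 1: Evaluate f(x).
f(3.1195) = 3*3.1195^2 - 8*3.1195 + 3 = 7.2378
Step 2: Evaluate g(x).
g(3.1195) = 6*3.1195 - 11 = 7.717
Step 3: Compute Lagrangian.
L = 7.2378 + 15*7.717 = 122.9928


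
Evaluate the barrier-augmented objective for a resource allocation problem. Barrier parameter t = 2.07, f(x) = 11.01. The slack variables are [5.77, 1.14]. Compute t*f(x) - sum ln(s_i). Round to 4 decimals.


Step 1: Compute log-barrier.
ln values: [1.7527, 0.131]
phi = -(1.7527 + 0.131) = -1.8837
Step 2: Compute augmented objective.
t*f(x) = 2.07*11.01 = 22.7907
Total = 22.7907 - 1.8837 = 20.907


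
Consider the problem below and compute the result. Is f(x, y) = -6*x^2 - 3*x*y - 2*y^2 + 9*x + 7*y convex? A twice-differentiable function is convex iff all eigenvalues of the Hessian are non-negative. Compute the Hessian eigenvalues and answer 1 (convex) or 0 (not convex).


The Hessian of f(x,y) = -6*x^2 - 3*x*y - 2*y^2 + 9*x + 7*y is:
H = [[-12, -3], [-3, -4]]
Trace = -12 - 4 = -16
Determinant = -12*-4 - (-3)^2 = 39
Discriminant = (-16)^2 - 4*39 = 100.0
Eigenvalues: lambda_1 = -13.0, lambda_2 = -3.0
The function is not convex.

0


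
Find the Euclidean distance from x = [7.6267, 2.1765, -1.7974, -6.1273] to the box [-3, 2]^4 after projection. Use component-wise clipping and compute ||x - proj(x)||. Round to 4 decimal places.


Project each component onto [-3, 2].
clip(7.6267) = 2.0, clip(2.1765) = 2.0, clip(-1.7974) = -1.7974, clip(-6.1273) = -3.0
Projection = [2.0, 2.0, -1.7974, -3.0]
Squared diffs: [31.6598, 0.0312, 0.0, 9.78]
Distance = sqrt(41.471) = 6.4398


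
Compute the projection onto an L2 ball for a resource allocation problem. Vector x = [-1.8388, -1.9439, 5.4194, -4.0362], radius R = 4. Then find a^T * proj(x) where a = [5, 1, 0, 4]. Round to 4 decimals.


Step 1: Compute ||x|| (intermediates to 6 decimals).
||x|| = sqrt((-1.8388)^2 + (-1.9439)^2 + 5.4194^2 + (-4.0362)^2) = 7.267788
Step 2: Project.
Since ||x|| > R, scale = R/||x|| = 4/7.267788 = 0.550374, proj(x) = scale * x
proj(x) = [-1.012028, -1.069872, 2.982697, -2.22142]
Step 3: Dot product.
a^T * proj(x) = 5*(-1.012028) + 1*(-1.069872) + 0*2.982697 + 4*(-2.22142) = -15.0157


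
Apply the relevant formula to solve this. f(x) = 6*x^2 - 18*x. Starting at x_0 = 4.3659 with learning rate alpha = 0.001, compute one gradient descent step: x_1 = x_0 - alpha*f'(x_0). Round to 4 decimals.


We compute the gradient at x_0 and apply the update.
f'(x) = 12*x - 18
f'(4.3659) = 12*4.3659 - 18 = 34.3908
x_1 = 4.3659 - 0.001*34.3908 = 4.3315


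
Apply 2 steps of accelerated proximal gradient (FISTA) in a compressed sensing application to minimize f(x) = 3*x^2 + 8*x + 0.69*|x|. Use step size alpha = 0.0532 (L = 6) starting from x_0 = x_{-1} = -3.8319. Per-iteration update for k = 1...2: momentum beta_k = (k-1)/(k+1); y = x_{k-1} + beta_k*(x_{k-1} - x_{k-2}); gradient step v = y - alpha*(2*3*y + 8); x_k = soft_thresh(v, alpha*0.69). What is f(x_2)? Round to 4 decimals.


FISTA on f(x) = 3*x^2 + 8*x + 0.69*|x|
L = 6, alpha = 0.0532
Iteration 1: beta = 0.0, y = -3.8319 + 0.0*(-3.8319 + 3.8319) = -3.8319
  grad(y) = -14.9914, v = y - alpha*grad = -3.0344
  prox(v) = soft_thresh(-3.0344, 0.0367) = -2.9976
Iteration 2: beta = 0.3333, y = -2.9976 + 0.3333*(-2.9976 + 3.8319) = -2.7196
  grad(y) = -8.3174, v = y - alpha*grad = -2.2771
  prox(v) = soft_thresh(-2.2771, 0.0367) = -2.2404
f(x_2) = 3*(-2.2404)^2 + 8*(-2.2404) + 0.69*|-2.2404| = -1.3193
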